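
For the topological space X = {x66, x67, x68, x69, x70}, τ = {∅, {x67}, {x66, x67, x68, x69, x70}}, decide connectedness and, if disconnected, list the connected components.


(X, τ) is connected.

Find clopen sets (U ∈ τ with X ∖ U ∈ τ):
  U = ∅, X ∖ U = {x66, x67, x68, x69, x70} — both open, so U is clopen.
  U = {x66, x67, x68, x69, x70}, X ∖ U = ∅ — both open, so U is clopen.
Only trivial clopens (∅ and X) exist, so (X, τ) is connected.
Compute connected components by grouping points that agree on all clopens:
  component: {x66, x67, x68, x69, x70}


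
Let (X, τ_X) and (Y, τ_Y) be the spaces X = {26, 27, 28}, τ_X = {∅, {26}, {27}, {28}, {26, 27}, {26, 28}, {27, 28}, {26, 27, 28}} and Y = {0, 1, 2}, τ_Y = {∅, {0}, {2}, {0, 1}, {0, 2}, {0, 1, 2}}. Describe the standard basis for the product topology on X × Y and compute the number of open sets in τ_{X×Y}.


Basis B = {∅ × ∅, {26} × {0}, {26} × {2}, {27} × {0}, {27} × {2}, {28} × {0}, {28} × {2}, {26} × {0, 1}, {26} × {0, 2}, {26, 27} × {0}, {26, 28} × {0}, {26, 27} × {2}, {26, 28} × {2}, {27} × {0, 1}, {27} × {0, 2}, {27, 28} × {0}, {27, 28} × {2}, {28} × {0, 1}, {28} × {0, 2}, {26} × {0, 1, 2}, {26, 27, 28} × {0}, {26, 27, 28} × {2}, {27} × {0, 1, 2}, {28} × {0, 1, 2}, {26, 27} × {0, 1}, {26, 28} × {0, 1}, {26, 27} × {0, 2}, {26, 28} × {0, 2}, {27, 28} × {0, 1}, {27, 28} × {0, 2}, {26, 27} × {0, 1, 2}, {26, 28} × {0, 1, 2}, {26, 27, 28} × {0, 1}, {26, 27, 28} × {0, 2}, {27, 28} × {0, 1, 2}, {26, 27, 28} × {0, 1, 2}}; |τ_{X×Y}| = 216.

Enumerate products U × V with U ∈ τ_X, V ∈ τ_Y (deduplicated):
  ∅ × ∅ = {} (∅)
  {26} × {0} = {(26,0)}
  {26} × {2} = {(26,2)}
  {27} × {0} = {(27,0)}
  {27} × {2} = {(27,2)}
  {28} × {0} = {(28,0)}
  {28} × {2} = {(28,2)}
  {26} × {0, 1} = {(26,0), (26,1)}
  {26} × {0, 2} = {(26,0), (26,2)}
  {26, 27} × {0} = {(26,0), (27,0)}
  {26, 28} × {0} = {(26,0), (28,0)}
  {26, 27} × {2} = {(26,2), (27,2)}
  {26, 28} × {2} = {(26,2), (28,2)}
  {27} × {0, 1} = {(27,0), (27,1)}
  {27} × {0, 2} = {(27,0), (27,2)}
  {27, 28} × {0} = {(27,0), (28,0)}
  {27, 28} × {2} = {(27,2), (28,2)}
  {28} × {0, 1} = {(28,0), (28,1)}
  {28} × {0, 2} = {(28,0), (28,2)}
  {26} × {0, 1, 2} = {(26,0), (26,1), (26,2)}
  {26, 27, 28} × {0} = {(26,0), (27,0), (28,0)}
  {26, 27, 28} × {2} = {(26,2), (27,2), (28,2)}
  {27} × {0, 1, 2} = {(27,0), (27,1), (27,2)}
  {28} × {0, 1, 2} = {(28,0), (28,1), (28,2)}
  {26, 27} × {0, 1} = {(26,0), (26,1), (27,0), (27,1)}
  {26, 28} × {0, 1} = {(26,0), (26,1), (28,0), (28,1)}
  {26, 27} × {0, 2} = {(26,0), (26,2), (27,0), (27,2)}
  {26, 28} × {0, 2} = {(26,0), (26,2), (28,0), (28,2)}
  {27, 28} × {0, 1} = {(27,0), (27,1), (28,0), (28,1)}
  {27, 28} × {0, 2} = {(27,0), (27,2), (28,0), (28,2)}
  {26, 27} × {0, 1, 2} = {(26,0), (26,1), (26,2), (27,0), (27,1), (27,2)}
  {26, 28} × {0, 1, 2} = {(26,0), (26,1), (26,2), (28,0), (28,1), (28,2)}
  {26, 27, 28} × {0, 1} = {(26,0), (26,1), (27,0), (27,1), (28,0), (28,1)}
  {26, 27, 28} × {0, 2} = {(26,0), (26,2), (27,0), (27,2), (28,0), (28,2)}
  {27, 28} × {0, 1, 2} = {(27,0), (27,1), (27,2), (28,0), (28,1), (28,2)}
  {26, 27, 28} × {0, 1, 2} = {(26,0), (26,1), (26,2), (27,0), (27,1), (27,2), (28,0), (28,1), (28,2)}
These 36 distinct sets form the basis B.
Close under arbitrary unions to get τ_{X×Y}; counting gives |τ_{X×Y}| = 216.


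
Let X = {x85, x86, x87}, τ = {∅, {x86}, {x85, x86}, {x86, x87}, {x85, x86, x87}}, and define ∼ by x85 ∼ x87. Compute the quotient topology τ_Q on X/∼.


X/∼ = {[x85=x87], [x86]}; |τ_Q| = 3.

Equivalence classes: [x85=x87], [x86].
Quotient map π: X → X/∼ sends x85 ↦ [x85=x87], x86 ↦ [x86], x87 ↦ [x85=x87].
For each subset V ⊆ X/∼, compute π^{-1}(V) ⊆ X and check whether π^{-1}(V) ∈ τ. V is open in τ_Q iff π^{-1}(V) ∈ τ.
  V = {}: π^{-1}(V) = ∅ ∈ τ ✓.
  V = {[x85=x87]}: π^{-1}(V) = {x85, x87} ∉ τ ✗.
  V = {[x86]}: π^{-1}(V) = {x86} ∈ τ ✓.
  V = {[x85=x87], [x86]}: π^{-1}(V) = {x85, x86, x87} ∈ τ ✓.
Open sets in the quotient: τ_Q = {{}, {[x86]}, {[x85=x87], [x86]}} (3 elements).


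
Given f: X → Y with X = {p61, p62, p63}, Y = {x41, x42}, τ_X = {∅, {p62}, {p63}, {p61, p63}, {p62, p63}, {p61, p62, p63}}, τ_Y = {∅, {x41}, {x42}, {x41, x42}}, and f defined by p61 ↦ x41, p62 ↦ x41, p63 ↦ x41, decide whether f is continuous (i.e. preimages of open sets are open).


f IS continuous.

Compute f^{-1}(U) for each U ∈ τ_Y:
  U = ∅: f^{-1}(U) = ∅ ∈ τ_X ✓.
  U = {x41}: f^{-1}(U) = {p61, p62, p63} ∈ τ_X ✓.
  U = {x42}: f^{-1}(U) = ∅ ∈ τ_X ✓.
  U = {x41, x42}: f^{-1}(U) = {p61, p62, p63} ∈ τ_X ✓.
Every preimage lies in τ_X, so f IS continuous.


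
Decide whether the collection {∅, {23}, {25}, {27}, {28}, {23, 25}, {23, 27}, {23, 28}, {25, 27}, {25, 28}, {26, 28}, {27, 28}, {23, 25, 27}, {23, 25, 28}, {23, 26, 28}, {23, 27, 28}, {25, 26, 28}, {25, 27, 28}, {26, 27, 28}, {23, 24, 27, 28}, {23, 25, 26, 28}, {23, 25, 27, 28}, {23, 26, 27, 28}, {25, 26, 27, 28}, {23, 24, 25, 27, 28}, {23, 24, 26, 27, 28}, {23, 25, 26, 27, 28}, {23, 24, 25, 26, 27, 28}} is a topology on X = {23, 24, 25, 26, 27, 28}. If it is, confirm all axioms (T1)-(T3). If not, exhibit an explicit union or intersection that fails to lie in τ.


τ IS a topology on X.

Axiom (T1): ∅ ∈ τ? Yes; X ∈ τ? Yes.
Axiom (T2/T3): check pairwise unions and intersections of members of τ.
All pairwise intersections and unions checked — each lies in τ. Therefore τ satisfies (T1), (T2), (T3): it IS a topology on X.


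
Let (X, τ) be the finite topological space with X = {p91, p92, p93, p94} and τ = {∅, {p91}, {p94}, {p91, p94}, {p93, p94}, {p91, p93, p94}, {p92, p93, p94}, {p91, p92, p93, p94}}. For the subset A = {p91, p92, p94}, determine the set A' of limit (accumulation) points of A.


A' = {p92, p93}

For each x ∈ X, list the open sets U ∈ τ with x ∈ U, then check whether U ∩ (A ∖ {x}) ≠ ∅ for every such U.
  x = p91: open {p91} ∋ x has {p91} ∩ (A ∖ {p91}) = ∅, so x is NOT a limit point.
  x = p92: opens ∋ x are {p92, p93, p94}, {p91, p92, p93, p94}; each meets A ∖ {p92}, so x IS a limit point.
  x = p93: opens ∋ x are {p93, p94}, {p91, p93, p94}, {p92, p93, p94}, {p91, p92, p93, p94}; each meets A ∖ {p93}, so x IS a limit point.
  x = p94: open {p94} ∋ x has {p94} ∩ (A ∖ {p94}) = ∅, so x is NOT a limit point.
Collecting: A' = {p92, p93}.


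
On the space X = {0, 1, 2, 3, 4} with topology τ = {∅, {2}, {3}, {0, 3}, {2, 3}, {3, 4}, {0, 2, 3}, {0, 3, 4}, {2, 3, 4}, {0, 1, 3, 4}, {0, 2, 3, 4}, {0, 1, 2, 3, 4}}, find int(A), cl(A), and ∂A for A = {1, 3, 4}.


int(A) = {3, 4}, cl(A) = {0, 1, 3, 4}, ∂A = {0, 1}.

Closed sets in (X, τ) are complements of opens:
  closed(X, τ) = {∅, {1}, {2}, {0, 1}, {1, 2}, {1, 4}, {0, 1, 2}, {0, 1, 4}, {1, 2, 4}, {0, 1, 2, 4}, {0, 1, 3, 4}, {0, 1, 2, 3, 4}}.
int(A) = ⋃ {U ∈ τ : U ⊆ A}. Opens contained in A: ∅, {3}, {3, 4}.
Taking the union of these: int(A) = {3, 4}.
cl(A) = ⋂ {C closed : A ⊆ C}. Closed sets containing A: {0, 1, 3, 4}, {0, 1, 2, 3, 4}.
Intersecting these: cl(A) = {0, 1, 3, 4}.
∂A = cl(A) ∖ int(A) = {0, 1, 3, 4} ∖ {3, 4} = {0, 1}.


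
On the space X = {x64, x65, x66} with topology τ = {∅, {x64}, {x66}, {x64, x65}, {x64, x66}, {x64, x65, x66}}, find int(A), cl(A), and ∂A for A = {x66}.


int(A) = {x66}, cl(A) = {x66}, ∂A = ∅.

Closed sets in (X, τ) are complements of opens:
  closed(X, τ) = {∅, {x65}, {x66}, {x64, x65}, {x65, x66}, {x64, x65, x66}}.
int(A) = ⋃ {U ∈ τ : U ⊆ A}. Opens contained in A: ∅, {x66}.
Taking the union of these: int(A) = {x66}.
cl(A) = ⋂ {C closed : A ⊆ C}. Closed sets containing A: {x66}, {x65, x66}, {x64, x65, x66}.
Intersecting these: cl(A) = {x66}.
∂A = cl(A) ∖ int(A) = {x66} ∖ {x66} = ∅.


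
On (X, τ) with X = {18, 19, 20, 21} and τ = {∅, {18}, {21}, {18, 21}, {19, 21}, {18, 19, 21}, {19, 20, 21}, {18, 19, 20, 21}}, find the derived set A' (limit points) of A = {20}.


A' = ∅

For each x ∈ X, list the open sets U ∈ τ with x ∈ U, then check whether U ∩ (A ∖ {x}) ≠ ∅ for every such U.
  x = 18: open {18} ∋ x has {18} ∩ (A ∖ {18}) = ∅, so x is NOT a limit point.
  x = 19: open {19, 21} ∋ x has {19, 21} ∩ (A ∖ {19}) = ∅, so x is NOT a limit point.
  x = 20: open {19, 20, 21} ∋ x has {19, 20, 21} ∩ (A ∖ {20}) = ∅, so x is NOT a limit point.
  x = 21: open {21} ∋ x has {21} ∩ (A ∖ {21}) = ∅, so x is NOT a limit point.
Collecting: A' = ∅.


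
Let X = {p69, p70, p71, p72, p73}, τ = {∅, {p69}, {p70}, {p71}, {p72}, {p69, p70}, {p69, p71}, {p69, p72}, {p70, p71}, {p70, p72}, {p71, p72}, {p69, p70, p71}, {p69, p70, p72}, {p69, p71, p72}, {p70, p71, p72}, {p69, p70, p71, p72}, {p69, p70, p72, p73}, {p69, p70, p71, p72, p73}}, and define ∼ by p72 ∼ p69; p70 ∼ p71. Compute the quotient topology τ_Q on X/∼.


X/∼ = {[p69=p72], [p70=p71], [p73]}; |τ_Q| = 5.

Equivalence classes: [p69=p72], [p70=p71], [p73].
Quotient map π: X → X/∼ sends p69 ↦ [p69=p72], p70 ↦ [p70=p71], p71 ↦ [p70=p71], p72 ↦ [p69=p72], p73 ↦ [p73].
For each subset V ⊆ X/∼, compute π^{-1}(V) ⊆ X and check whether π^{-1}(V) ∈ τ. V is open in τ_Q iff π^{-1}(V) ∈ τ.
  V = {}: π^{-1}(V) = ∅ ∈ τ ✓.
  V = {[p69=p72]}: π^{-1}(V) = {p69, p72} ∈ τ ✓.
  V = {[p70=p71]}: π^{-1}(V) = {p70, p71} ∈ τ ✓.
  V = {[p69=p72], [p70=p71]}: π^{-1}(V) = {p69, p70, p71, p72} ∈ τ ✓.
  V = {[p73]}: π^{-1}(V) = {p73} ∉ τ ✗.
  V = {[p69=p72], [p73]}: π^{-1}(V) = {p69, p72, p73} ∉ τ ✗.
  V = {[p70=p71], [p73]}: π^{-1}(V) = {p70, p71, p73} ∉ τ ✗.
  V = {[p69=p72], [p70=p71], [p73]}: π^{-1}(V) = {p69, p70, p71, p72, p73} ∈ τ ✓.
Open sets in the quotient: τ_Q = {{}, {[p69=p72]}, {[p70=p71]}, {[p69=p72], [p70=p71]}, {[p69=p72], [p70=p71], [p73]}} (5 elements).


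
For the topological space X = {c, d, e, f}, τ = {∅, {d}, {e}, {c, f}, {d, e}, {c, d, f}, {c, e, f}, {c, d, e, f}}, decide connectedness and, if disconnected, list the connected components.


(X, τ) is disconnected; components = [{d}, {e}, {c, f}].

Find clopen sets (U ∈ τ with X ∖ U ∈ τ):
  U = ∅, X ∖ U = {c, d, e, f} — both open, so U is clopen.
  U = {d}, X ∖ U = {c, e, f} — both open, so U is clopen.
  U = {e}, X ∖ U = {c, d, f} — both open, so U is clopen.
  U = {c, f}, X ∖ U = {d, e} — both open, so U is clopen.
  U = {d, e}, X ∖ U = {c, f} — both open, so U is clopen.
  U = {c, d, f}, X ∖ U = {e} — both open, so U is clopen.
  U = {c, e, f}, X ∖ U = {d} — both open, so U is clopen.
  U = {c, d, e, f}, X ∖ U = ∅ — both open, so U is clopen.
Nontrivial clopen(s) exist: e.g. {e}. So (X, τ) is disconnected.
Compute connected components by grouping points that agree on all clopens:
  component: {d}
  component: {e}
  component: {c, f}


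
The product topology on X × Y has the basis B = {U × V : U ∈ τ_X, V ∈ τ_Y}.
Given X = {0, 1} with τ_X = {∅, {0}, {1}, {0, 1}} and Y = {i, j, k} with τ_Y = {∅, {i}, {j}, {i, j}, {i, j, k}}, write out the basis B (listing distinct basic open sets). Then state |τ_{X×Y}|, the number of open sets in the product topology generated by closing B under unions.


Basis B = {∅ × ∅, {0} × {i}, {0} × {j}, {1} × {i}, {1} × {j}, {0} × {i, j}, {0, 1} × {i}, {0, 1} × {j}, {1} × {i, j}, {0} × {i, j, k}, {1} × {i, j, k}, {0, 1} × {i, j}, {0, 1} × {i, j, k}}; |τ_{X×Y}| = 25.

Enumerate products U × V with U ∈ τ_X, V ∈ τ_Y (deduplicated):
  ∅ × ∅ = {} (∅)
  {0} × {i} = {(0,i)}
  {0} × {j} = {(0,j)}
  {1} × {i} = {(1,i)}
  {1} × {j} = {(1,j)}
  {0} × {i, j} = {(0,i), (0,j)}
  {0, 1} × {i} = {(0,i), (1,i)}
  {0, 1} × {j} = {(0,j), (1,j)}
  {1} × {i, j} = {(1,i), (1,j)}
  {0} × {i, j, k} = {(0,i), (0,j), (0,k)}
  {1} × {i, j, k} = {(1,i), (1,j), (1,k)}
  {0, 1} × {i, j} = {(0,i), (0,j), (1,i), (1,j)}
  {0, 1} × {i, j, k} = {(0,i), (0,j), (0,k), (1,i), (1,j), (1,k)}
These 13 distinct sets form the basis B.
Close under arbitrary unions to get τ_{X×Y}; counting gives |τ_{X×Y}| = 25.


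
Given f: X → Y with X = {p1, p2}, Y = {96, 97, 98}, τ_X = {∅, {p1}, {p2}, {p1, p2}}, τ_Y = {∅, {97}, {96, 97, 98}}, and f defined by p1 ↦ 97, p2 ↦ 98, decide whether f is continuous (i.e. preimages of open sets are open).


f IS continuous.

Compute f^{-1}(U) for each U ∈ τ_Y:
  U = ∅: f^{-1}(U) = ∅ ∈ τ_X ✓.
  U = {97}: f^{-1}(U) = {p1} ∈ τ_X ✓.
  U = {96, 97, 98}: f^{-1}(U) = {p1, p2} ∈ τ_X ✓.
Every preimage lies in τ_X, so f IS continuous.


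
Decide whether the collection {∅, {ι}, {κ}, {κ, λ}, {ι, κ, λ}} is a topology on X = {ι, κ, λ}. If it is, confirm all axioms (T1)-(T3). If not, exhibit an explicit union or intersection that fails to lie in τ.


τ is NOT a topology on X.

Axiom (T1): ∅ ∈ τ? Yes; X ∈ τ? Yes.
Axiom (T2/T3): check pairwise unions and intersections of members of τ.
Counterexample for (T2): {ι} ∪ {κ} = {ι, κ} ∉ τ. Therefore τ is NOT a topology.


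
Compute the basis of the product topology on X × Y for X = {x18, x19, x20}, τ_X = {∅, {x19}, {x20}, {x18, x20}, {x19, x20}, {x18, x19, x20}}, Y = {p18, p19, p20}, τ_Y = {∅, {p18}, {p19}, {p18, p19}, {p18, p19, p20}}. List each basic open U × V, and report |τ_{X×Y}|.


Basis B = {∅ × ∅, {x19} × {p18}, {x19} × {p19}, {x20} × {p18}, {x20} × {p19}, {x18, x20} × {p18}, {x18, x20} × {p19}, {x19} × {p18, p19}, {x19, x20} × {p18}, {x19, x20} × {p19}, {x20} × {p18, p19}, {x18, x19, x20} × {p18}, {x18, x19, x20} × {p19}, {x19} × {p18, p19, p20}, {x20} × {p18, p19, p20}, {x18, x20} × {p18, p19}, {x19, x20} × {p18, p19}, {x18, x20} × {p18, p19, p20}, {x18, x19, x20} × {p18, p19}, {x19, x20} × {p18, p19, p20}, {x18, x19, x20} × {p18, p19, p20}}; |τ_{X×Y}| = 70.

Enumerate products U × V with U ∈ τ_X, V ∈ τ_Y (deduplicated):
  ∅ × ∅ = {} (∅)
  {x19} × {p18} = {(x19,p18)}
  {x19} × {p19} = {(x19,p19)}
  {x20} × {p18} = {(x20,p18)}
  {x20} × {p19} = {(x20,p19)}
  {x18, x20} × {p18} = {(x18,p18), (x20,p18)}
  {x18, x20} × {p19} = {(x18,p19), (x20,p19)}
  {x19} × {p18, p19} = {(x19,p18), (x19,p19)}
  {x19, x20} × {p18} = {(x19,p18), (x20,p18)}
  {x19, x20} × {p19} = {(x19,p19), (x20,p19)}
  {x20} × {p18, p19} = {(x20,p18), (x20,p19)}
  {x18, x19, x20} × {p18} = {(x18,p18), (x19,p18), (x20,p18)}
  {x18, x19, x20} × {p19} = {(x18,p19), (x19,p19), (x20,p19)}
  {x19} × {p18, p19, p20} = {(x19,p18), (x19,p19), (x19,p20)}
  {x20} × {p18, p19, p20} = {(x20,p18), (x20,p19), (x20,p20)}
  {x18, x20} × {p18, p19} = {(x18,p18), (x18,p19), (x20,p18), (x20,p19)}
  {x19, x20} × {p18, p19} = {(x19,p18), (x19,p19), (x20,p18), (x20,p19)}
  {x18, x20} × {p18, p19, p20} = {(x18,p18), (x18,p19), (x18,p20), (x20,p18), (x20,p19), (x20,p20)}
  {x18, x19, x20} × {p18, p19} = {(x18,p18), (x18,p19), (x19,p18), (x19,p19), (x20,p18), (x20,p19)}
  {x19, x20} × {p18, p19, p20} = {(x19,p18), (x19,p19), (x19,p20), (x20,p18), (x20,p19), (x20,p20)}
  {x18, x19, x20} × {p18, p19, p20} = {(x18,p18), (x18,p19), (x18,p20), (x19,p18), (x19,p19), (x19,p20), (x20,p18), (x20,p19), (x20,p20)}
These 21 distinct sets form the basis B.
Close under arbitrary unions to get τ_{X×Y}; counting gives |τ_{X×Y}| = 70.


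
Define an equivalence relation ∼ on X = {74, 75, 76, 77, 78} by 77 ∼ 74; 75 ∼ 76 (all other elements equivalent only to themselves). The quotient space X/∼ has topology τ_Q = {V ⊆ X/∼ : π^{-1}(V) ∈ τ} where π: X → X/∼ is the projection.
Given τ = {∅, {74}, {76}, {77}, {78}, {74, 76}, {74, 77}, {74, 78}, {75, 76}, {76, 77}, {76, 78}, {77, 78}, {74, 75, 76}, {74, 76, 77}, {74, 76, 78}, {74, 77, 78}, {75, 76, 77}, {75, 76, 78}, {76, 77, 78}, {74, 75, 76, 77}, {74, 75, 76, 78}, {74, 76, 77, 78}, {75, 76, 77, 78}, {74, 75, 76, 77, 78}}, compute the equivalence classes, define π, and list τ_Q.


X/∼ = {[74=77], [75=76], [78]}; |τ_Q| = 8.

Equivalence classes: [74=77], [75=76], [78].
Quotient map π: X → X/∼ sends 74 ↦ [74=77], 75 ↦ [75=76], 76 ↦ [75=76], 77 ↦ [74=77], 78 ↦ [78].
For each subset V ⊆ X/∼, compute π^{-1}(V) ⊆ X and check whether π^{-1}(V) ∈ τ. V is open in τ_Q iff π^{-1}(V) ∈ τ.
  V = {}: π^{-1}(V) = ∅ ∈ τ ✓.
  V = {[74=77]}: π^{-1}(V) = {74, 77} ∈ τ ✓.
  V = {[75=76]}: π^{-1}(V) = {75, 76} ∈ τ ✓.
  V = {[74=77], [75=76]}: π^{-1}(V) = {74, 75, 76, 77} ∈ τ ✓.
  V = {[78]}: π^{-1}(V) = {78} ∈ τ ✓.
  V = {[74=77], [78]}: π^{-1}(V) = {74, 77, 78} ∈ τ ✓.
  V = {[75=76], [78]}: π^{-1}(V) = {75, 76, 78} ∈ τ ✓.
  V = {[74=77], [75=76], [78]}: π^{-1}(V) = {74, 75, 76, 77, 78} ∈ τ ✓.
Open sets in the quotient: τ_Q = {{}, {[74=77]}, {[75=76]}, {[74=77], [75=76]}, {[78]}, {[74=77], [78]}, {[75=76], [78]}, {[74=77], [75=76], [78]}} (8 elements).


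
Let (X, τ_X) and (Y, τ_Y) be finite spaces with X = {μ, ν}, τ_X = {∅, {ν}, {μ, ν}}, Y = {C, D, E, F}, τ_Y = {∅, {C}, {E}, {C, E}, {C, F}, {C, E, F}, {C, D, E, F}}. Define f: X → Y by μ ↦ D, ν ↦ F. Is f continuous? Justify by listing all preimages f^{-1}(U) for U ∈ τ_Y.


f IS continuous.

Compute f^{-1}(U) for each U ∈ τ_Y:
  U = ∅: f^{-1}(U) = ∅ ∈ τ_X ✓.
  U = {C}: f^{-1}(U) = ∅ ∈ τ_X ✓.
  U = {E}: f^{-1}(U) = ∅ ∈ τ_X ✓.
  U = {C, E}: f^{-1}(U) = ∅ ∈ τ_X ✓.
  U = {C, F}: f^{-1}(U) = {ν} ∈ τ_X ✓.
  U = {C, E, F}: f^{-1}(U) = {ν} ∈ τ_X ✓.
  U = {C, D, E, F}: f^{-1}(U) = {μ, ν} ∈ τ_X ✓.
Every preimage lies in τ_X, so f IS continuous.


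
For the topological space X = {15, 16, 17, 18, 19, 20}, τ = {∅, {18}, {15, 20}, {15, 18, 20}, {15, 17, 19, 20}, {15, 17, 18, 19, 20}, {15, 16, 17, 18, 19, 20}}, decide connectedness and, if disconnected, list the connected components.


(X, τ) is connected.

Find clopen sets (U ∈ τ with X ∖ U ∈ τ):
  U = ∅, X ∖ U = {15, 16, 17, 18, 19, 20} — both open, so U is clopen.
  U = {15, 16, 17, 18, 19, 20}, X ∖ U = ∅ — both open, so U is clopen.
Only trivial clopens (∅ and X) exist, so (X, τ) is connected.
Compute connected components by grouping points that agree on all clopens:
  component: {15, 16, 17, 18, 19, 20}


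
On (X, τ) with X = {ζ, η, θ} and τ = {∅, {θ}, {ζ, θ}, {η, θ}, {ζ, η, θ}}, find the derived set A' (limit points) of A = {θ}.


A' = {ζ, η}

For each x ∈ X, list the open sets U ∈ τ with x ∈ U, then check whether U ∩ (A ∖ {x}) ≠ ∅ for every such U.
  x = ζ: opens ∋ x are {ζ, θ}, {ζ, η, θ}; each meets A ∖ {ζ}, so x IS a limit point.
  x = η: opens ∋ x are {η, θ}, {ζ, η, θ}; each meets A ∖ {η}, so x IS a limit point.
  x = θ: open {θ} ∋ x has {θ} ∩ (A ∖ {θ}) = ∅, so x is NOT a limit point.
Collecting: A' = {ζ, η}.


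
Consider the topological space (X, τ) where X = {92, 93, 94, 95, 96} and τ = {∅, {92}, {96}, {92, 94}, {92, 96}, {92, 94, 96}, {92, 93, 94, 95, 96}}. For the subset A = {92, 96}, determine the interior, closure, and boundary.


int(A) = {92, 96}, cl(A) = {92, 93, 94, 95, 96}, ∂A = {93, 94, 95}.

Closed sets in (X, τ) are complements of opens:
  closed(X, τ) = {∅, {93, 95}, {93, 94, 95}, {93, 95, 96}, {92, 93, 94, 95}, {93, 94, 95, 96}, {92, 93, 94, 95, 96}}.
int(A) = ⋃ {U ∈ τ : U ⊆ A}. Opens contained in A: ∅, {92}, {96}, {92, 96}.
Taking the union of these: int(A) = {92, 96}.
cl(A) = ⋂ {C closed : A ⊆ C}. Closed sets containing A: {92, 93, 94, 95, 96}.
Intersecting these: cl(A) = {92, 93, 94, 95, 96}.
∂A = cl(A) ∖ int(A) = {92, 93, 94, 95, 96} ∖ {92, 96} = {93, 94, 95}.


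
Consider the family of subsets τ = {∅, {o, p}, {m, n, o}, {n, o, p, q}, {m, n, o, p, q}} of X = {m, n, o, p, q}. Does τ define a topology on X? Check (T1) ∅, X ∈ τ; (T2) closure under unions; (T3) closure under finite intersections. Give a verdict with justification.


τ is NOT a topology on X.

Axiom (T1): ∅ ∈ τ? Yes; X ∈ τ? Yes.
Axiom (T2/T3): check pairwise unions and intersections of members of τ.
Counterexample for (T3): {o, p} ∩ {m, n, o} = {o} ∉ τ. Therefore τ is NOT a topology.


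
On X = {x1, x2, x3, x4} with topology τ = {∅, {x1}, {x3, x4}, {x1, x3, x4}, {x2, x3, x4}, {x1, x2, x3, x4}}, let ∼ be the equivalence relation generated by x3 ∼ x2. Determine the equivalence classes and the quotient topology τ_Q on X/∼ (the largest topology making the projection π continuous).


X/∼ = {[x1], [x2=x3], [x4]}; |τ_Q| = 4.

Equivalence classes: [x1], [x2=x3], [x4].
Quotient map π: X → X/∼ sends x1 ↦ [x1], x2 ↦ [x2=x3], x3 ↦ [x2=x3], x4 ↦ [x4].
For each subset V ⊆ X/∼, compute π^{-1}(V) ⊆ X and check whether π^{-1}(V) ∈ τ. V is open in τ_Q iff π^{-1}(V) ∈ τ.
  V = {}: π^{-1}(V) = ∅ ∈ τ ✓.
  V = {[x1]}: π^{-1}(V) = {x1} ∈ τ ✓.
  V = {[x2=x3]}: π^{-1}(V) = {x2, x3} ∉ τ ✗.
  V = {[x1], [x2=x3]}: π^{-1}(V) = {x1, x2, x3} ∉ τ ✗.
  V = {[x4]}: π^{-1}(V) = {x4} ∉ τ ✗.
  V = {[x1], [x4]}: π^{-1}(V) = {x1, x4} ∉ τ ✗.
  V = {[x2=x3], [x4]}: π^{-1}(V) = {x2, x3, x4} ∈ τ ✓.
  V = {[x1], [x2=x3], [x4]}: π^{-1}(V) = {x1, x2, x3, x4} ∈ τ ✓.
Open sets in the quotient: τ_Q = {{}, {[x1]}, {[x2=x3], [x4]}, {[x1], [x2=x3], [x4]}} (4 elements).


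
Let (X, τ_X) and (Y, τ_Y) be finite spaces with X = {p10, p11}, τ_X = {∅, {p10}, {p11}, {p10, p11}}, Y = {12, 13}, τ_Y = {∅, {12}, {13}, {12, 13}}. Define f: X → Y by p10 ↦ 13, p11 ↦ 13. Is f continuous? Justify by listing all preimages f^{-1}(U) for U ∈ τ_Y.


f IS continuous.

Compute f^{-1}(U) for each U ∈ τ_Y:
  U = ∅: f^{-1}(U) = ∅ ∈ τ_X ✓.
  U = {12}: f^{-1}(U) = ∅ ∈ τ_X ✓.
  U = {13}: f^{-1}(U) = {p10, p11} ∈ τ_X ✓.
  U = {12, 13}: f^{-1}(U) = {p10, p11} ∈ τ_X ✓.
Every preimage lies in τ_X, so f IS continuous.


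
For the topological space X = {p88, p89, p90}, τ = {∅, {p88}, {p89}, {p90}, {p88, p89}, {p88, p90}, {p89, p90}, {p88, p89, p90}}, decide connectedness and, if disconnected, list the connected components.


(X, τ) is disconnected; components = [{p88}, {p89}, {p90}].

Find clopen sets (U ∈ τ with X ∖ U ∈ τ):
  U = ∅, X ∖ U = {p88, p89, p90} — both open, so U is clopen.
  U = {p88}, X ∖ U = {p89, p90} — both open, so U is clopen.
  U = {p89}, X ∖ U = {p88, p90} — both open, so U is clopen.
  U = {p90}, X ∖ U = {p88, p89} — both open, so U is clopen.
  U = {p88, p89}, X ∖ U = {p90} — both open, so U is clopen.
  U = {p88, p90}, X ∖ U = {p89} — both open, so U is clopen.
  U = {p89, p90}, X ∖ U = {p88} — both open, so U is clopen.
  U = {p88, p89, p90}, X ∖ U = ∅ — both open, so U is clopen.
Nontrivial clopen(s) exist: e.g. {p90}. So (X, τ) is disconnected.
Compute connected components by grouping points that agree on all clopens:
  component: {p88}
  component: {p89}
  component: {p90}


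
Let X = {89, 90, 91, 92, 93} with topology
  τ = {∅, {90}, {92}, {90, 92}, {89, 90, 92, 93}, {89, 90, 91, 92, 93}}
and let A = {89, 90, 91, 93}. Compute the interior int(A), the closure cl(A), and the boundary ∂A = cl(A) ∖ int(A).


int(A) = {90}, cl(A) = {89, 90, 91, 93}, ∂A = {89, 91, 93}.

Closed sets in (X, τ) are complements of opens:
  closed(X, τ) = {∅, {91}, {89, 91, 93}, {89, 90, 91, 93}, {89, 91, 92, 93}, {89, 90, 91, 92, 93}}.
int(A) = ⋃ {U ∈ τ : U ⊆ A}. Opens contained in A: ∅, {90}.
Taking the union of these: int(A) = {90}.
cl(A) = ⋂ {C closed : A ⊆ C}. Closed sets containing A: {89, 90, 91, 93}, {89, 90, 91, 92, 93}.
Intersecting these: cl(A) = {89, 90, 91, 93}.
∂A = cl(A) ∖ int(A) = {89, 90, 91, 93} ∖ {90} = {89, 91, 93}.


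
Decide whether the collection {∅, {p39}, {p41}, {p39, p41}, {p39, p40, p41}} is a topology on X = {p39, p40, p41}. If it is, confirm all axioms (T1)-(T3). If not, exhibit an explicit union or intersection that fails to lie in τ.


τ IS a topology on X.

Axiom (T1): ∅ ∈ τ? Yes; X ∈ τ? Yes.
Axiom (T2/T3): check pairwise unions and intersections of members of τ.
All pairwise intersections and unions checked — each lies in τ. Therefore τ satisfies (T1), (T2), (T3): it IS a topology on X.


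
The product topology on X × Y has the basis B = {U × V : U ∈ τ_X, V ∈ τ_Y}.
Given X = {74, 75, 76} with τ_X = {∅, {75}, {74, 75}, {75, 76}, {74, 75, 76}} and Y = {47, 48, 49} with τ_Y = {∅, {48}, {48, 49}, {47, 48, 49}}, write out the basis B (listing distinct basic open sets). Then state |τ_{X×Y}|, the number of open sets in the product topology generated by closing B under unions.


Basis B = {∅ × ∅, {75} × {48}, {74, 75} × {48}, {75} × {48, 49}, {75, 76} × {48}, {74, 75, 76} × {48}, {75} × {47, 48, 49}, {74, 75} × {48, 49}, {75, 76} × {48, 49}, {74, 75} × {47, 48, 49}, {74, 75, 76} × {48, 49}, {75, 76} × {47, 48, 49}, {74, 75, 76} × {47, 48, 49}}; |τ_{X×Y}| = 30.

Enumerate products U × V with U ∈ τ_X, V ∈ τ_Y (deduplicated):
  ∅ × ∅ = {} (∅)
  {75} × {48} = {(75,48)}
  {74, 75} × {48} = {(74,48), (75,48)}
  {75} × {48, 49} = {(75,48), (75,49)}
  {75, 76} × {48} = {(75,48), (76,48)}
  {74, 75, 76} × {48} = {(74,48), (75,48), (76,48)}
  {75} × {47, 48, 49} = {(75,47), (75,48), (75,49)}
  {74, 75} × {48, 49} = {(74,48), (74,49), (75,48), (75,49)}
  {75, 76} × {48, 49} = {(75,48), (75,49), (76,48), (76,49)}
  {74, 75} × {47, 48, 49} = {(74,47), (74,48), (74,49), (75,47), (75,48), (75,49)}
  {74, 75, 76} × {48, 49} = {(74,48), (74,49), (75,48), (75,49), (76,48), (76,49)}
  {75, 76} × {47, 48, 49} = {(75,47), (75,48), (75,49), (76,47), (76,48), (76,49)}
  {74, 75, 76} × {47, 48, 49} = {(74,47), (74,48), (74,49), (75,47), (75,48), (75,49), (76,47), (76,48), (76,49)}
These 13 distinct sets form the basis B.
Close under arbitrary unions to get τ_{X×Y}; counting gives |τ_{X×Y}| = 30.


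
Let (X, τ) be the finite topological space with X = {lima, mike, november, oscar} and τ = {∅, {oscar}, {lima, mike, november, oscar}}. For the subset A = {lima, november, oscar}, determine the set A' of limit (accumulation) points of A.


A' = {lima, mike, november}

For each x ∈ X, list the open sets U ∈ τ with x ∈ U, then check whether U ∩ (A ∖ {x}) ≠ ∅ for every such U.
  x = lima: opens ∋ x are {lima, mike, november, oscar}; each meets A ∖ {lima}, so x IS a limit point.
  x = mike: opens ∋ x are {lima, mike, november, oscar}; each meets A ∖ {mike}, so x IS a limit point.
  x = november: opens ∋ x are {lima, mike, november, oscar}; each meets A ∖ {november}, so x IS a limit point.
  x = oscar: open {oscar} ∋ x has {oscar} ∩ (A ∖ {oscar}) = ∅, so x is NOT a limit point.
Collecting: A' = {lima, mike, november}.


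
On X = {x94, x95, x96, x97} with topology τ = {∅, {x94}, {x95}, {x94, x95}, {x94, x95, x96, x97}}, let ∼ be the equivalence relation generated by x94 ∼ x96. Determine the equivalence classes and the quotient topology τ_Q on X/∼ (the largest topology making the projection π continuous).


X/∼ = {[x94=x96], [x95], [x97]}; |τ_Q| = 3.

Equivalence classes: [x94=x96], [x95], [x97].
Quotient map π: X → X/∼ sends x94 ↦ [x94=x96], x95 ↦ [x95], x96 ↦ [x94=x96], x97 ↦ [x97].
For each subset V ⊆ X/∼, compute π^{-1}(V) ⊆ X and check whether π^{-1}(V) ∈ τ. V is open in τ_Q iff π^{-1}(V) ∈ τ.
  V = {}: π^{-1}(V) = ∅ ∈ τ ✓.
  V = {[x94=x96]}: π^{-1}(V) = {x94, x96} ∉ τ ✗.
  V = {[x95]}: π^{-1}(V) = {x95} ∈ τ ✓.
  V = {[x94=x96], [x95]}: π^{-1}(V) = {x94, x95, x96} ∉ τ ✗.
  V = {[x97]}: π^{-1}(V) = {x97} ∉ τ ✗.
  V = {[x94=x96], [x97]}: π^{-1}(V) = {x94, x96, x97} ∉ τ ✗.
  V = {[x95], [x97]}: π^{-1}(V) = {x95, x97} ∉ τ ✗.
  V = {[x94=x96], [x95], [x97]}: π^{-1}(V) = {x94, x95, x96, x97} ∈ τ ✓.
Open sets in the quotient: τ_Q = {{}, {[x95]}, {[x94=x96], [x95], [x97]}} (3 elements).


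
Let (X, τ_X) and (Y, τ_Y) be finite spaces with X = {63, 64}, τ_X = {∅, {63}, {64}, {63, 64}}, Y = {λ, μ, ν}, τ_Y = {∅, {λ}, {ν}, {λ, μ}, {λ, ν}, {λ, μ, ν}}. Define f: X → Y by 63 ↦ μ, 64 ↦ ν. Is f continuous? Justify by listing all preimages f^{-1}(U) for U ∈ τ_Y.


f IS continuous.

Compute f^{-1}(U) for each U ∈ τ_Y:
  U = ∅: f^{-1}(U) = ∅ ∈ τ_X ✓.
  U = {λ}: f^{-1}(U) = ∅ ∈ τ_X ✓.
  U = {ν}: f^{-1}(U) = {64} ∈ τ_X ✓.
  U = {λ, μ}: f^{-1}(U) = {63} ∈ τ_X ✓.
  U = {λ, ν}: f^{-1}(U) = {64} ∈ τ_X ✓.
  U = {λ, μ, ν}: f^{-1}(U) = {63, 64} ∈ τ_X ✓.
Every preimage lies in τ_X, so f IS continuous.


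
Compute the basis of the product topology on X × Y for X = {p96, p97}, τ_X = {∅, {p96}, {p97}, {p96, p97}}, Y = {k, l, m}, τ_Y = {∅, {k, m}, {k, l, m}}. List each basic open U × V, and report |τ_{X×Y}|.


Basis B = {∅ × ∅, {p96} × {k, m}, {p97} × {k, m}, {p96} × {k, l, m}, {p97} × {k, l, m}, {p96, p97} × {k, m}, {p96, p97} × {k, l, m}}; |τ_{X×Y}| = 9.

Enumerate products U × V with U ∈ τ_X, V ∈ τ_Y (deduplicated):
  ∅ × ∅ = {} (∅)
  {p96} × {k, m} = {(p96,k), (p96,m)}
  {p97} × {k, m} = {(p97,k), (p97,m)}
  {p96} × {k, l, m} = {(p96,k), (p96,l), (p96,m)}
  {p97} × {k, l, m} = {(p97,k), (p97,l), (p97,m)}
  {p96, p97} × {k, m} = {(p96,k), (p96,m), (p97,k), (p97,m)}
  {p96, p97} × {k, l, m} = {(p96,k), (p96,l), (p96,m), (p97,k), (p97,l), (p97,m)}
These 7 distinct sets form the basis B.
Close under arbitrary unions to get τ_{X×Y}; counting gives |τ_{X×Y}| = 9.


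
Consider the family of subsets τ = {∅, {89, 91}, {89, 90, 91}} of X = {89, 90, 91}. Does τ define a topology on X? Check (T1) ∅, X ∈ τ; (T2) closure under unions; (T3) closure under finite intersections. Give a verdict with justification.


τ IS a topology on X.

Axiom (T1): ∅ ∈ τ? Yes; X ∈ τ? Yes.
Axiom (T2/T3): check pairwise unions and intersections of members of τ.
All pairwise intersections and unions checked — each lies in τ. Therefore τ satisfies (T1), (T2), (T3): it IS a topology on X.


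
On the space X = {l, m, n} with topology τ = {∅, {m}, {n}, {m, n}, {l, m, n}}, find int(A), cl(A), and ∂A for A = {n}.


int(A) = {n}, cl(A) = {l, n}, ∂A = {l}.

Closed sets in (X, τ) are complements of opens:
  closed(X, τ) = {∅, {l}, {l, m}, {l, n}, {l, m, n}}.
int(A) = ⋃ {U ∈ τ : U ⊆ A}. Opens contained in A: ∅, {n}.
Taking the union of these: int(A) = {n}.
cl(A) = ⋂ {C closed : A ⊆ C}. Closed sets containing A: {l, n}, {l, m, n}.
Intersecting these: cl(A) = {l, n}.
∂A = cl(A) ∖ int(A) = {l, n} ∖ {n} = {l}.


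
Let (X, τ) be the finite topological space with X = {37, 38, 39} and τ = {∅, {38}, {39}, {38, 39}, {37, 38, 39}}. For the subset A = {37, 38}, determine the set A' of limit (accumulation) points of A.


A' = {37}

For each x ∈ X, list the open sets U ∈ τ with x ∈ U, then check whether U ∩ (A ∖ {x}) ≠ ∅ for every such U.
  x = 37: opens ∋ x are {37, 38, 39}; each meets A ∖ {37}, so x IS a limit point.
  x = 38: open {38} ∋ x has {38} ∩ (A ∖ {38}) = ∅, so x is NOT a limit point.
  x = 39: open {39} ∋ x has {39} ∩ (A ∖ {39}) = ∅, so x is NOT a limit point.
Collecting: A' = {37}.


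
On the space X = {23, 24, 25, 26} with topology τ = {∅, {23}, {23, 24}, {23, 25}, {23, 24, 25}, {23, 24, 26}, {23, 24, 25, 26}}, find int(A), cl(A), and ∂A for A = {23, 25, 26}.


int(A) = {23, 25}, cl(A) = {23, 24, 25, 26}, ∂A = {24, 26}.

Closed sets in (X, τ) are complements of opens:
  closed(X, τ) = {∅, {25}, {26}, {24, 26}, {25, 26}, {24, 25, 26}, {23, 24, 25, 26}}.
int(A) = ⋃ {U ∈ τ : U ⊆ A}. Opens contained in A: ∅, {23}, {23, 25}.
Taking the union of these: int(A) = {23, 25}.
cl(A) = ⋂ {C closed : A ⊆ C}. Closed sets containing A: {23, 24, 25, 26}.
Intersecting these: cl(A) = {23, 24, 25, 26}.
∂A = cl(A) ∖ int(A) = {23, 24, 25, 26} ∖ {23, 25} = {24, 26}.


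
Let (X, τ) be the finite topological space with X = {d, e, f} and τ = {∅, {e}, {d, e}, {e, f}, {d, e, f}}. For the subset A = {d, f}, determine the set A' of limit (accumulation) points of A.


A' = ∅

For each x ∈ X, list the open sets U ∈ τ with x ∈ U, then check whether U ∩ (A ∖ {x}) ≠ ∅ for every such U.
  x = d: open {d, e} ∋ x has {d, e} ∩ (A ∖ {d}) = ∅, so x is NOT a limit point.
  x = e: open {e} ∋ x has {e} ∩ (A ∖ {e}) = ∅, so x is NOT a limit point.
  x = f: open {e, f} ∋ x has {e, f} ∩ (A ∖ {f}) = ∅, so x is NOT a limit point.
Collecting: A' = ∅.


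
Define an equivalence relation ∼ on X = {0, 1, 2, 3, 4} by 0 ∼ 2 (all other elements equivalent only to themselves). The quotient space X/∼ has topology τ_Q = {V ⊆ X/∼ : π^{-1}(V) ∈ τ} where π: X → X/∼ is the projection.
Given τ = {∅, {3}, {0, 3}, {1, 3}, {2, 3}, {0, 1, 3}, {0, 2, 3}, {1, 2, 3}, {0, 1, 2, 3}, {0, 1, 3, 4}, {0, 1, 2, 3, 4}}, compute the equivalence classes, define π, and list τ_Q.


X/∼ = {[0=2], [1], [3], [4]}; |τ_Q| = 6.

Equivalence classes: [0=2], [1], [3], [4].
Quotient map π: X → X/∼ sends 0 ↦ [0=2], 1 ↦ [1], 2 ↦ [0=2], 3 ↦ [3], 4 ↦ [4].
For each subset V ⊆ X/∼, compute π^{-1}(V) ⊆ X and check whether π^{-1}(V) ∈ τ. V is open in τ_Q iff π^{-1}(V) ∈ τ.
  V = {}: π^{-1}(V) = ∅ ∈ τ ✓.
  V = {[0=2]}: π^{-1}(V) = {0, 2} ∉ τ ✗.
  V = {[1]}: π^{-1}(V) = {1} ∉ τ ✗.
  V = {[0=2], [1]}: π^{-1}(V) = {0, 1, 2} ∉ τ ✗.
  V = {[3]}: π^{-1}(V) = {3} ∈ τ ✓.
  V = {[0=2], [3]}: π^{-1}(V) = {0, 2, 3} ∈ τ ✓.
  V = {[1], [3]}: π^{-1}(V) = {1, 3} ∈ τ ✓.
  V = {[0=2], [1], [3]}: π^{-1}(V) = {0, 1, 2, 3} ∈ τ ✓.
  V = {[4]}: π^{-1}(V) = {4} ∉ τ ✗.
  V = {[0=2], [4]}: π^{-1}(V) = {0, 2, 4} ∉ τ ✗.
  V = {[1], [4]}: π^{-1}(V) = {1, 4} ∉ τ ✗.
  V = {[0=2], [1], [4]}: π^{-1}(V) = {0, 1, 2, 4} ∉ τ ✗.
  V = {[3], [4]}: π^{-1}(V) = {3, 4} ∉ τ ✗.
  V = {[0=2], [3], [4]}: π^{-1}(V) = {0, 2, 3, 4} ∉ τ ✗.
  V = {[1], [3], [4]}: π^{-1}(V) = {1, 3, 4} ∉ τ ✗.
  V = {[0=2], [1], [3], [4]}: π^{-1}(V) = {0, 1, 2, 3, 4} ∈ τ ✓.
Open sets in the quotient: τ_Q = {{}, {[3]}, {[0=2], [3]}, {[1], [3]}, {[0=2], [1], [3]}, {[0=2], [1], [3], [4]}} (6 elements).


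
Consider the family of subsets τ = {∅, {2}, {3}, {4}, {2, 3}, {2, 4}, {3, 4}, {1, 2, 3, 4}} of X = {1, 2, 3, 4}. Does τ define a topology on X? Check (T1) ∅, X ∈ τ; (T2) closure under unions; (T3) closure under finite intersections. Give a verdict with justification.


τ is NOT a topology on X.

Axiom (T1): ∅ ∈ τ? Yes; X ∈ τ? Yes.
Axiom (T2/T3): check pairwise unions and intersections of members of τ.
Counterexample for (T2): {2} ∪ {3, 4} = {2, 3, 4} ∉ τ. Therefore τ is NOT a topology.


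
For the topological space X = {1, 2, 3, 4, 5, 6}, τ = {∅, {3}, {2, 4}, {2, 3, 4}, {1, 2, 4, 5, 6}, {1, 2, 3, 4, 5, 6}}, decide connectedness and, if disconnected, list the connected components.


(X, τ) is disconnected; components = [{3}, {1, 2, 4, 5, 6}].

Find clopen sets (U ∈ τ with X ∖ U ∈ τ):
  U = ∅, X ∖ U = {1, 2, 3, 4, 5, 6} — both open, so U is clopen.
  U = {3}, X ∖ U = {1, 2, 4, 5, 6} — both open, so U is clopen.
  U = {1, 2, 4, 5, 6}, X ∖ U = {3} — both open, so U is clopen.
  U = {1, 2, 3, 4, 5, 6}, X ∖ U = ∅ — both open, so U is clopen.
Nontrivial clopen(s) exist: e.g. {3}. So (X, τ) is disconnected.
Compute connected components by grouping points that agree on all clopens:
  component: {3}
  component: {1, 2, 4, 5, 6}


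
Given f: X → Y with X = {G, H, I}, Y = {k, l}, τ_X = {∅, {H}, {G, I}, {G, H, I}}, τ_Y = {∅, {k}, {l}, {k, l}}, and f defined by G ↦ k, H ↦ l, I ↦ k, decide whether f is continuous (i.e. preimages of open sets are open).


f IS continuous.

Compute f^{-1}(U) for each U ∈ τ_Y:
  U = ∅: f^{-1}(U) = ∅ ∈ τ_X ✓.
  U = {k}: f^{-1}(U) = {G, I} ∈ τ_X ✓.
  U = {l}: f^{-1}(U) = {H} ∈ τ_X ✓.
  U = {k, l}: f^{-1}(U) = {G, H, I} ∈ τ_X ✓.
Every preimage lies in τ_X, so f IS continuous.


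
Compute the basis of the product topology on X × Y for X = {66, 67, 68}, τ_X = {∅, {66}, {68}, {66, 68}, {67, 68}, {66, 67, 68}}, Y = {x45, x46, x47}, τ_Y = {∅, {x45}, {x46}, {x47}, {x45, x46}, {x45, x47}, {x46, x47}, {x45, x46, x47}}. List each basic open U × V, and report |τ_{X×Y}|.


Basis B = {∅ × ∅, {66} × {x45}, {66} × {x46}, {66} × {x47}, {68} × {x45}, {68} × {x46}, {68} × {x47}, {66} × {x45, x46}, {66} × {x45, x47}, {66, 68} × {x45}, {66} × {x46, x47}, {66, 68} × {x46}, {66, 68} × {x47}, {67, 68} × {x45}, {67, 68} × {x46}, {67, 68} × {x47}, {68} × {x45, x46}, {68} × {x45, x47}, {68} × {x46, x47}, {66} × {x45, x46, x47}, {66, 67, 68} × {x45}, {66, 67, 68} × {x46}, {66, 67, 68} × {x47}, {68} × {x45, x46, x47}, {66, 68} × {x45, x46}, {66, 68} × {x45, x47}, {66, 68} × {x46, x47}, {67, 68} × {x45, x46}, {67, 68} × {x45, x47}, {67, 68} × {x46, x47}, {66, 68} × {x45, x46, x47}, {66, 67, 68} × {x45, x46}, {66, 67, 68} × {x45, x47}, {66, 67, 68} × {x46, x47}, {67, 68} × {x45, x46, x47}, {66, 67, 68} × {x45, x46, x47}}; |τ_{X×Y}| = 216.

Enumerate products U × V with U ∈ τ_X, V ∈ τ_Y (deduplicated):
  ∅ × ∅ = {} (∅)
  {66} × {x45} = {(66,x45)}
  {66} × {x46} = {(66,x46)}
  {66} × {x47} = {(66,x47)}
  {68} × {x45} = {(68,x45)}
  {68} × {x46} = {(68,x46)}
  {68} × {x47} = {(68,x47)}
  {66} × {x45, x46} = {(66,x45), (66,x46)}
  {66} × {x45, x47} = {(66,x45), (66,x47)}
  {66, 68} × {x45} = {(66,x45), (68,x45)}
  {66} × {x46, x47} = {(66,x46), (66,x47)}
  {66, 68} × {x46} = {(66,x46), (68,x46)}
  {66, 68} × {x47} = {(66,x47), (68,x47)}
  {67, 68} × {x45} = {(67,x45), (68,x45)}
  {67, 68} × {x46} = {(67,x46), (68,x46)}
  {67, 68} × {x47} = {(67,x47), (68,x47)}
  {68} × {x45, x46} = {(68,x45), (68,x46)}
  {68} × {x45, x47} = {(68,x45), (68,x47)}
  {68} × {x46, x47} = {(68,x46), (68,x47)}
  {66} × {x45, x46, x47} = {(66,x45), (66,x46), (66,x47)}
  {66, 67, 68} × {x45} = {(66,x45), (67,x45), (68,x45)}
  {66, 67, 68} × {x46} = {(66,x46), (67,x46), (68,x46)}
  {66, 67, 68} × {x47} = {(66,x47), (67,x47), (68,x47)}
  {68} × {x45, x46, x47} = {(68,x45), (68,x46), (68,x47)}
  {66, 68} × {x45, x46} = {(66,x45), (66,x46), (68,x45), (68,x46)}
  {66, 68} × {x45, x47} = {(66,x45), (66,x47), (68,x45), (68,x47)}
  {66, 68} × {x46, x47} = {(66,x46), (66,x47), (68,x46), (68,x47)}
  {67, 68} × {x45, x46} = {(67,x45), (67,x46), (68,x45), (68,x46)}
  {67, 68} × {x45, x47} = {(67,x45), (67,x47), (68,x45), (68,x47)}
  {67, 68} × {x46, x47} = {(67,x46), (67,x47), (68,x46), (68,x47)}
  {66, 68} × {x45, x46, x47} = {(66,x45), (66,x46), (66,x47), (68,x45), (68,x46), (68,x47)}
  {66, 67, 68} × {x45, x46} = {(66,x45), (66,x46), (67,x45), (67,x46), (68,x45), (68,x46)}
  {66, 67, 68} × {x45, x47} = {(66,x45), (66,x47), (67,x45), (67,x47), (68,x45), (68,x47)}
  {66, 67, 68} × {x46, x47} = {(66,x46), (66,x47), (67,x46), (67,x47), (68,x46), (68,x47)}
  {67, 68} × {x45, x46, x47} = {(67,x45), (67,x46), (67,x47), (68,x45), (68,x46), (68,x47)}
  {66, 67, 68} × {x45, x46, x47} = {(66,x45), (66,x46), (66,x47), (67,x45), (67,x46), (67,x47), (68,x45), (68,x46), (68,x47)}
These 36 distinct sets form the basis B.
Close under arbitrary unions to get τ_{X×Y}; counting gives |τ_{X×Y}| = 216.


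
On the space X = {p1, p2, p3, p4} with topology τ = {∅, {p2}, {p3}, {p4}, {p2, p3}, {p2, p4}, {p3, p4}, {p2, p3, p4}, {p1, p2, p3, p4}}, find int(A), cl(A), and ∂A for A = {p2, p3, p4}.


int(A) = {p2, p3, p4}, cl(A) = {p1, p2, p3, p4}, ∂A = {p1}.

Closed sets in (X, τ) are complements of opens:
  closed(X, τ) = {∅, {p1}, {p1, p2}, {p1, p3}, {p1, p4}, {p1, p2, p3}, {p1, p2, p4}, {p1, p3, p4}, {p1, p2, p3, p4}}.
int(A) = ⋃ {U ∈ τ : U ⊆ A}. Opens contained in A: ∅, {p2}, {p3}, {p4}, {p2, p3}, {p2, p4}, {p3, p4}, {p2, p3, p4}.
Taking the union of these: int(A) = {p2, p3, p4}.
cl(A) = ⋂ {C closed : A ⊆ C}. Closed sets containing A: {p1, p2, p3, p4}.
Intersecting these: cl(A) = {p1, p2, p3, p4}.
∂A = cl(A) ∖ int(A) = {p1, p2, p3, p4} ∖ {p2, p3, p4} = {p1}.
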